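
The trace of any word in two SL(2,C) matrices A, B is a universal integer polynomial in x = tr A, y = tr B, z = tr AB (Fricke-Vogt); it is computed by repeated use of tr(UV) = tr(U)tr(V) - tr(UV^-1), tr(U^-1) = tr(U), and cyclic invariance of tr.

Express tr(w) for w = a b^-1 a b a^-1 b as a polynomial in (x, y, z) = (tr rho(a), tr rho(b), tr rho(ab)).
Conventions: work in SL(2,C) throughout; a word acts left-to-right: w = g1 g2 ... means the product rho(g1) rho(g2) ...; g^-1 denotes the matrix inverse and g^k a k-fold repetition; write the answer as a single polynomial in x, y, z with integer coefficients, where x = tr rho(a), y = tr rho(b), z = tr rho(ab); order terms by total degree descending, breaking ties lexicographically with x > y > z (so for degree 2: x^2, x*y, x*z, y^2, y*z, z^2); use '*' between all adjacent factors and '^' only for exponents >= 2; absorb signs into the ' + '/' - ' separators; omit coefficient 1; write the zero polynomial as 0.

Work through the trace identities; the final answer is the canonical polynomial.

x^2*y^2*z - x^3*y - x*y^3 - 2*x*y*z^2 + x^2*z + y^2*z + z^3 + 4*x*y - 3*z

apply: trace(b^2 a) = trace(b) trace(a b) - trace(a) = y*z - x
trace(b^2) = trace(b) trace(b) - trace(1) = y^2 - 2
trace(b a^2 b) = trace(a) trace(b^2 a) - trace(b^2) = x*y*z - x^2 - y^2 + 2
use: trace(b a b a) = trace(b a) trace(b a) - trace(1)   [split at repeated b] = z^2 - 2
use: trace(b a^2 b a) = trace(a) trace(b a b a) - trace(b a b) = x*z^2 - y*z - x
apply: trace(a b a^-1 b a) = trace(b a^2 b) trace(a) - trace(b a^2 b a) = x^2*y*z - x^3 - x*y^2 - x*z^2 + y*z + 3*x
apply: trace(a b a) = trace(a) trace(b a) - trace(b) = x*z - y
apply: trace(b a b a b) = trace(b) trace(a b a b) - trace(a b a) = y*z^2 - x*z - y
use: trace(b a b a b a) = trace(a b) trace(a b a b) - trace(a^-1 b^-1)   [split at repeated a] = z^3 - 3*z
use: trace(a b a^-1 b a b) = trace(b a b a b) trace(a) - trace(b a b a b a) = x*y*z^2 - x^2*z - z^3 - x*y + 3*z
trace(a b^-1 a b a^-1 b) = trace(a b a^-1 b a) trace(b) - trace(a b a^-1 b a b) = x^2*y^2*z - x^3*y - x*y^3 - 2*x*y*z^2 + x^2*z + y^2*z + z^3 + 4*x*y - 3*z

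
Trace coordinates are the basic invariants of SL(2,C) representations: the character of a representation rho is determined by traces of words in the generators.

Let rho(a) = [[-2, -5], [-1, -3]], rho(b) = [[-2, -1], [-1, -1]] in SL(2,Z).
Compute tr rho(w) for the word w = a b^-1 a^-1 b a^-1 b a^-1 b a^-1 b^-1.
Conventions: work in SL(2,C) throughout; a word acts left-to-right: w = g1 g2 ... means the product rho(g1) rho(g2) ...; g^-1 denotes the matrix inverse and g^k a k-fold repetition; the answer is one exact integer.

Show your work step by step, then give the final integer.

rho(a) = [[-2, -5], [-1, -3]]
... * rho(b^-1) = [[-1, 1], [1, -2]]  ->  [[-3, 8], [-2, 5]]
... * rho(a^-1) = [[-3, 5], [1, -2]]  ->  [[17, -31], [11, -20]]
... * rho(b) = [[-2, -1], [-1, -1]]  ->  [[-3, 14], [-2, 9]]
... * rho(a^-1) = [[-3, 5], [1, -2]]  ->  [[23, -43], [15, -28]]
... * rho(b) = [[-2, -1], [-1, -1]]  ->  [[-3, 20], [-2, 13]]
... * rho(a^-1) = [[-3, 5], [1, -2]]  ->  [[29, -55], [19, -36]]
... * rho(b) = [[-2, -1], [-1, -1]]  ->  [[-3, 26], [-2, 17]]
... * rho(a^-1) = [[-3, 5], [1, -2]]  ->  [[35, -67], [23, -44]]
... * rho(b^-1) = [[-1, 1], [1, -2]]  ->  [[-102, 169], [-67, 111]]
tr = -102 + 111 = 9

9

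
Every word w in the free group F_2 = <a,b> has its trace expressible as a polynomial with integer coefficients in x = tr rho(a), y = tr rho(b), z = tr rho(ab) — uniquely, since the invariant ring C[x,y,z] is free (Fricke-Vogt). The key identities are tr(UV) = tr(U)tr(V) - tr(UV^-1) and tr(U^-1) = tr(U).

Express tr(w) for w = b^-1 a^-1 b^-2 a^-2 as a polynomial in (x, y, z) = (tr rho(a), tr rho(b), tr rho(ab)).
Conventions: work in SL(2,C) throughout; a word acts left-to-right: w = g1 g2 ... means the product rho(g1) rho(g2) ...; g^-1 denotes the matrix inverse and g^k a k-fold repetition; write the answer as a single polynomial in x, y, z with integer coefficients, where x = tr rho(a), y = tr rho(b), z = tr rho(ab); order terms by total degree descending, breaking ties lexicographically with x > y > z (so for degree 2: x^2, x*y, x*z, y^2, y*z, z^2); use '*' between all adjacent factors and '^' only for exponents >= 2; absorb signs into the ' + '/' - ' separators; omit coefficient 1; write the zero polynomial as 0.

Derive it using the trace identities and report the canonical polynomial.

so trace(b^-1) = trace(b) = y
reduce: trace(b^-1 a) = trace(a) * trace(b) - trace(a b) = x*y - z
reduce: trace(b^-1 a^-1) = trace(b^-1) * trace(a) - trace(b^-1 a) = z
trace(b^-1 a^-2) = trace(b^-1 a^-1) * trace(a) - trace(b^-1) = x*z - y
reduce: trace(a^-2) = trace(a^-1) * trace(a) - trace(1) = x^2 - 2
so trace(b^-1 a^-2 b^-1) = trace(b^-1 a^-2) * trace(b) - trace(b^-1 a^-2 b) = x*y*z - x^2 - y^2 + 2
trace(b^-1 a b^-1) = trace(a b^-1) * trace(b) - trace(a) = x*y^2 - y*z - x
reduce: trace(a b^-1 a) = trace(a^2) * trace(b) - trace(a^2 b) = x^2*y - x*z - y
so trace(a b a b) = trace(a b) * trace(a b) - trace(1) = z^2 - 2
so trace(a b^-1 a b) = trace(a b a) * trace(b) - trace(a b a b) = x*y*z - y^2 - z^2 + 2
trace(b^-1 a b^-1 a) = trace(a b^-1 a) * trace(b) - trace(a b^-1 a b) = x^2*y^2 - 2*x*y*z + z^2 - 2
trace(b^-1 a b^-1 a^-1) = trace(b^-1 a b^-1) * trace(a) - trace(b^-1 a b^-1 a) = x*y*z - x^2 - z^2 + 2
reduce: trace(b^-1 a^-2 b^-1 a) = trace(b^-1 a b^-1 a^-1) * trace(a) - trace(b^-1 a b^-1) = x^2*y*z - x^3 - x*y^2 - x*z^2 + y*z + 3*x
so trace(b^-1 a^-2 b^-1 a^-1) = trace(b^-1 a^-2 b^-1) * trace(a) - trace(b^-1 a^-2 b^-1 a) = x*z^2 - y*z - x
reduce: trace(a^-2 b^-1 a^-1) = trace(b^-1 a^-2) * trace(a) - trace(b^-1 a^-1) = x^2*z - x*y - z
trace(b^-1 a^-1 b^-2 a^-2) = trace(b^-1 a^-2 b^-1 a^-1) * trace(b) - trace(b^-1 a^-2 b^-1 a^-1 b) = x*y*z^2 - x^2*z - y^2*z + z

x*y*z^2 - x^2*z - y^2*z + z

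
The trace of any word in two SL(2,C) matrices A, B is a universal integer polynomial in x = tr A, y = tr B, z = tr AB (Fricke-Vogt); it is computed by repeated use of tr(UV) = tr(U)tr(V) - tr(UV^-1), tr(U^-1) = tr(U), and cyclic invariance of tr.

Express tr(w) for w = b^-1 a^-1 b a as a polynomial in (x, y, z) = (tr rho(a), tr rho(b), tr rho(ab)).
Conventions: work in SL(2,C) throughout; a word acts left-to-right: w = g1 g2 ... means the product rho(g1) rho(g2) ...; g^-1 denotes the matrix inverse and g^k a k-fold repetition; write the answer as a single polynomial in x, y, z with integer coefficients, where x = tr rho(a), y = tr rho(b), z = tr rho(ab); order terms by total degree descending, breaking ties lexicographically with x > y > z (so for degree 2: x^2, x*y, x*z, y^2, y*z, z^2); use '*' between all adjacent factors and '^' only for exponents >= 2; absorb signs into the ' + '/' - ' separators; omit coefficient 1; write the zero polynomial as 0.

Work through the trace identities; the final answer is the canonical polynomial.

tr(a b a) = tr(a)*tr(b a) - tr(b) = x*z - y
tr(a b a b) = tr(a b)*tr(a b) - tr(1)   [split at repeated a] = z^2 - 2
tr(b a b^-1 a) = tr(a b a)*tr(b) - tr(a b a b) = x*y*z - y^2 - z^2 + 2
tr(b^-1 a^-1 b a) = tr(b a b^-1)*tr(a) - tr(b a b^-1 a) = -x*y*z + x^2 + y^2 + z^2 - 2

-x*y*z + x^2 + y^2 + z^2 - 2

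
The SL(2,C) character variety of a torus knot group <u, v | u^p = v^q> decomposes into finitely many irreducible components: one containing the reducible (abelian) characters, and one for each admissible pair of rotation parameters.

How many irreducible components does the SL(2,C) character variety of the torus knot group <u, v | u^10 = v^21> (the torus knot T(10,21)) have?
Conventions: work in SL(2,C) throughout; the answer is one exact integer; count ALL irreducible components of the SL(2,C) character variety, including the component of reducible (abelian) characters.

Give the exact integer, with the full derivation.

91

In the torus knot group T(10,21), u^10 = v^21 is central, so an irreducible representation sends it to +I or -I (Schur).
So on each irreducible component the traces are pinned: tr(u) = 2*cos(pi*alpha/10) with 1 <= alpha <= 9, tr(v) = 2*cos(pi*beta/21) with 1 <= beta <= 20.
Consistency of u^10 = (-1)^alpha I with v^21 = (-1)^beta I forces alpha = beta (mod 2).
Enumerate parity-matched pairs: 5*10 odd-odd plus 4*10 even-even gives 90.
components with irreducible characters: 90; plus the single component of reducible (abelian) characters: total 91.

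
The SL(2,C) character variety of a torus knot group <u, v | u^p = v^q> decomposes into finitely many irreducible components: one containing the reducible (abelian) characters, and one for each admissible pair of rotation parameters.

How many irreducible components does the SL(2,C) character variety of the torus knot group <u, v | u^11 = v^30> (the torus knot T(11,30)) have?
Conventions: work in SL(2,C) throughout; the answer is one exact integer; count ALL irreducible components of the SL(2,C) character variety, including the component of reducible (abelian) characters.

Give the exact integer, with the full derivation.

146

For T(11,30): irreducibility forces the central element u^11 = v^30 to one of +I, -I.
On an irreducible component, tr(u) is locked at 2*cos(pi*alpha/11) for some alpha in 1..10, and tr(v) at 2*cos(pi*beta/30) for some beta in 1..29.
u^11 = (-1)^alpha I and v^30 = (-1)^beta I must agree, so alpha and beta have equal parity.
Counting: 5 odd alphas x 15 odd betas + 5 even alphas x 14 even betas = 75 + 70 = 145.
components with irreducible characters: 145; plus the single component of reducible (abelian) characters: total 146.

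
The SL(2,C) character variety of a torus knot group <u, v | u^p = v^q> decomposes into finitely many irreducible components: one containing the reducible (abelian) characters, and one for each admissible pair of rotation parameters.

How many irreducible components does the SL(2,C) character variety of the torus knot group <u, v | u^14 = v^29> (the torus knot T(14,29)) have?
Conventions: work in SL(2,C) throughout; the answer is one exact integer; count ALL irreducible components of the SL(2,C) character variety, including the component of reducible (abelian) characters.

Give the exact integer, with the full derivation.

In the torus knot group T(14,29), u^14 = v^29 is central, so an irreducible representation sends it to +I or -I (Schur).
So on each irreducible component the traces are pinned: tr(u) = 2*cos(pi*alpha/14) with 1 <= alpha <= 13, tr(v) = 2*cos(pi*beta/29) with 1 <= beta <= 28.
The two central values (-1)^alpha I and (-1)^beta I must be the same matrix, so alpha and beta share a parity.
Enumerate parity-matched pairs: 7*14 odd-odd plus 6*14 even-even gives 182.
That is 182 components of irreducible characters, and with the reducible (abelian) component the total is 183.

183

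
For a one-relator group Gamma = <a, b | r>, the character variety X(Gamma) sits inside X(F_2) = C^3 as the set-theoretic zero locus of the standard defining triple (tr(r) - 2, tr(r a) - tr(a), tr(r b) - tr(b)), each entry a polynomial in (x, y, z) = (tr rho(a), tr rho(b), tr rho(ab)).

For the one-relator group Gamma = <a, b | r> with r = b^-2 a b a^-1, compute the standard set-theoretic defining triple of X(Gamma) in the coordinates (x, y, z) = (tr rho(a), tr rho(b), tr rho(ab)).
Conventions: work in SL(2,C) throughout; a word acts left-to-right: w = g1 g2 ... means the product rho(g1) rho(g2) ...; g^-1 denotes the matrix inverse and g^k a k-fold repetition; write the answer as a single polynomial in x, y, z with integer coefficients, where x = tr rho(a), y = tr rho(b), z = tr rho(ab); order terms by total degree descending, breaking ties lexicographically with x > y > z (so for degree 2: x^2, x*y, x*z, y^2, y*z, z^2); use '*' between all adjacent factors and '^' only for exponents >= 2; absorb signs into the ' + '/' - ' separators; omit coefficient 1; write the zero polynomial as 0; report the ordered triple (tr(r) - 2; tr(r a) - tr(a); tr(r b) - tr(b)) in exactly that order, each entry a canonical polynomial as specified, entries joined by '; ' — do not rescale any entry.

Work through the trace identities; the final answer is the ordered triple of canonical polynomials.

so tr(b^-1 a) = tr(a)*tr(b) - tr(a b)  (eliminate b^-1) = x*y - z
tr(a b a) = tr(a)*tr(b a) - tr(b)  (reduce the a square) = x*z - y
reduce: tr(a b a b) = tr(a b)*tr(a b) - tr(1)  (split on a) = z^2 - 2
so tr(a b a b^-1) = tr(a b a)*tr(b) - tr(a b a b)  (eliminate b^-1) = x*y*z - y^2 - z^2 + 2
tr(b^-2 a b a) = tr(a b a b^-1)*tr(b) - tr(a b a)  (eliminate b^-1) = x*y^2*z - y^3 - y*z^2 - x*z + 3*y
tr(b^-2 a b a^-1) = tr(b^-2 a b)*tr(a) - tr(b^-2 a b a)  (eliminate a^-1) = -x*y^2*z + x^2*y + y^3 + y*z^2 - 3*y
reduce: tr(b a b) = tr(b)*tr(a b) - tr(a)  (reduce the b square) = y*z - x
tr(a b a^-1 b) = tr(b a b)*tr(a) - tr(b a b a)  (eliminate a^-1) = x*y*z - x^2 - z^2 + 2
tr(b^-1 a b a^-1) = tr(a b a^-1)*tr(b) - tr(a b a^-1 b)  (eliminate b^-1) = -x*y*z + x^2 + y^2 + z^2 - 2
assemble the triple (tr(r) - 2; tr(r a) - x; tr(r b) - y)

-x*y^2*z + x^2*y + y^3 + y*z^2 - 3*y - 2; x*y - x - z; -x*y*z + x^2 + y^2 + z^2 - y - 2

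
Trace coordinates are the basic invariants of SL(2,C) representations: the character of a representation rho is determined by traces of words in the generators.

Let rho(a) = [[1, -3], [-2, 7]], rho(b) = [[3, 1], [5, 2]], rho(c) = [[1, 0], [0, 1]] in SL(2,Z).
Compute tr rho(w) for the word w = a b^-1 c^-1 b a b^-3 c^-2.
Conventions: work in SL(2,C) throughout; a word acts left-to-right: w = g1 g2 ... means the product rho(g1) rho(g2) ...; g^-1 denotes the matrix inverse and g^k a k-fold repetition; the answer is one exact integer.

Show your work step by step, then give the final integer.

rho(a) = [[1, -3], [-2, 7]]
... * rho(b^-1) = [[2, -1], [-5, 3]]  ->  [[17, -10], [-39, 23]]
... * rho(c^-1) = [[1, 0], [0, 1]]  ->  [[17, -10], [-39, 23]]
... * rho(b) = [[3, 1], [5, 2]]  ->  [[1, -3], [-2, 7]]
... * rho(a) = [[1, -3], [-2, 7]]  ->  [[7, -24], [-16, 55]]
... * rho(b^-1) = [[2, -1], [-5, 3]]  ->  [[134, -79], [-307, 181]]
... * rho(b^-1) = [[2, -1], [-5, 3]]  ->  [[663, -371], [-1519, 850]]
... * rho(b^-1) = [[2, -1], [-5, 3]]  ->  [[3181, -1776], [-7288, 4069]]
... * rho(c^-1) = [[1, 0], [0, 1]]  ->  [[3181, -1776], [-7288, 4069]]
... * rho(c^-1) = [[1, 0], [0, 1]]  ->  [[3181, -1776], [-7288, 4069]]
tr = 3181 + 4069 = 7250

7250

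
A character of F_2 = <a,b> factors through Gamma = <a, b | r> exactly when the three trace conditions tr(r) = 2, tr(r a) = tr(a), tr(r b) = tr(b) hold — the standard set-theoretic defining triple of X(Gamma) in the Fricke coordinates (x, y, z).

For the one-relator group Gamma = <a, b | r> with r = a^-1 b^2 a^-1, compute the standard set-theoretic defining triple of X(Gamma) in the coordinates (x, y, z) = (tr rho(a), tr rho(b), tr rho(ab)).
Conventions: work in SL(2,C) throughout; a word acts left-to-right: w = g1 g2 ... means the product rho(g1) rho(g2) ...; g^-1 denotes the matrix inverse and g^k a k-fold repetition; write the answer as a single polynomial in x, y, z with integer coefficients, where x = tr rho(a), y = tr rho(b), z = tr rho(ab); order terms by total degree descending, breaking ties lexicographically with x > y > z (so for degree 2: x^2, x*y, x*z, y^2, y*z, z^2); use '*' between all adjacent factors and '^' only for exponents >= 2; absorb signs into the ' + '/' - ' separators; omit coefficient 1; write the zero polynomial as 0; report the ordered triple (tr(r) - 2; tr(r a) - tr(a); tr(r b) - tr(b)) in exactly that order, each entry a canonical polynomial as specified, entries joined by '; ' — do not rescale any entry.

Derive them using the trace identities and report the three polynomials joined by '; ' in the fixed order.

tr(b^2) = tr(b)*tr(b) - tr(1)  (reduce the b square) = y^2 - 2
and tr(b^2 a) = tr(b)*tr(a b) - tr(a)  (reduce the b square) = y*z - x
and tr(b^2 a^-1) = tr(b^2)*tr(a) - tr(b^2 a)  (eliminate a^-1) = x*y^2 - y*z - x
tr(a^-1 b^2 a^-1) = tr(b^2 a^-1)*tr(a) - tr(b^2)  (eliminate a^-1) = x^2*y^2 - x*y*z - x^2 - y^2 + 2
next, tr(b^3) = tr(b)*tr(b^2) - tr(b)   [square of b] = y^3 - 3*y
and tr(b^3 a) = tr(b)*tr(a b^2) - tr(a b)   [square of b] = y^2*z - x*y - z
tr(b^2 a^-1 b) = tr(b^3)*tr(a) - tr(b^3 a)   [inverse elimination on a] = x*y^3 - y^2*z - 2*x*y + z
tr(a b a b) = tr(b a)*tr(b a) - tr(1)   [split at a repeated b] = z^2 - 2
next, tr(a b a) = tr(a)*tr(b a) - tr(b)   [square of a] = x*z - y
tr(b a b^2 a) = tr(b)*tr(a b a b) - tr(a b a)   [square of b] = y*z^2 - x*z - y
tr(b^2 a^-1 b a) = tr(b a b^2)*tr(a) - tr(b a b^2 a)   [inverse elimination on a] = x*y^2*z - x^2*y - y*z^2 + y
next, tr(a^-1 b^2 a^-1 b) = tr(b^2 a^-1 b)*tr(a) - tr(b^2 a^-1 b a)   [inverse elimination on a] = x^2*y^3 - 2*x*y^2*z - x^2*y + y*z^2 + x*z - y
assemble the triple (tr(r) - 2; tr(r a) - x; tr(r b) - y)

x^2*y^2 - x*y*z - x^2 - y^2; x*y^2 - y*z - 2*x; x^2*y^3 - 2*x*y^2*z - x^2*y + y*z^2 + x*z - 2*y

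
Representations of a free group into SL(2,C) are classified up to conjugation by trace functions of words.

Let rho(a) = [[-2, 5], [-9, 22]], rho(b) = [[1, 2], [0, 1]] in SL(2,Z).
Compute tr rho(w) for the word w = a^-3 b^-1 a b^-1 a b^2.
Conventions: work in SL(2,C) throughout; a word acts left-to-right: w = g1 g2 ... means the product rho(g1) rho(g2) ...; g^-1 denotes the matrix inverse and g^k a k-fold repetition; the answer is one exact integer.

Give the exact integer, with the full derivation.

9831476

rho(a^-1) = [[22, -5], [9, -2]]
... * rho(a^-1) = [[22, -5], [9, -2]]  ->  [[439, -100], [180, -41]]
... * rho(a^-1) = [[22, -5], [9, -2]]  ->  [[8758, -1995], [3591, -818]]
... * rho(b^-1) = [[1, -2], [0, 1]]  ->  [[8758, -19511], [3591, -8000]]
... * rho(a) = [[-2, 5], [-9, 22]]  ->  [[158083, -385452], [64818, -158045]]
... * rho(b^-1) = [[1, -2], [0, 1]]  ->  [[158083, -701618], [64818, -287681]]
... * rho(a) = [[-2, 5], [-9, 22]]  ->  [[5998396, -14645181], [2459493, -6004892]]
... * rho(b) = [[1, 2], [0, 1]]  ->  [[5998396, -2648389], [2459493, -1085906]]
... * rho(b) = [[1, 2], [0, 1]]  ->  [[5998396, 9348403], [2459493, 3833080]]
tr = 5998396 + 3833080 = 9831476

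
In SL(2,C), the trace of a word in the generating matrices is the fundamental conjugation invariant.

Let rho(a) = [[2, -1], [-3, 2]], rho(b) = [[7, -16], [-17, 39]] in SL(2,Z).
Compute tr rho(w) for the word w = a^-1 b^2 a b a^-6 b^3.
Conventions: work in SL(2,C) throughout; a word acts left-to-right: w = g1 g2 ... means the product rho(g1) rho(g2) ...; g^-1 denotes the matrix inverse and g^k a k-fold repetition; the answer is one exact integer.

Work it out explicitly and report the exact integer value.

rho(a^-1) = [[2, 1], [3, 2]]
... * rho(b) = [[7, -16], [-17, 39]]  ->  [[-3, 7], [-13, 30]]
... * rho(b) = [[7, -16], [-17, 39]]  ->  [[-140, 321], [-601, 1378]]
... * rho(a) = [[2, -1], [-3, 2]]  ->  [[-1243, 782], [-5336, 3357]]
... * rho(b) = [[7, -16], [-17, 39]]  ->  [[-21995, 50386], [-94421, 216299]]
... * rho(a^-1) = [[2, 1], [3, 2]]  ->  [[107168, 78777], [460055, 338177]]
... * rho(a^-1) = [[2, 1], [3, 2]]  ->  [[450667, 264722], [1934641, 1136409]]
... * rho(a^-1) = [[2, 1], [3, 2]]  ->  [[1695500, 980111], [7278509, 4207459]]
... * rho(a^-1) = [[2, 1], [3, 2]]  ->  [[6331333, 3655722], [27179395, 15693427]]
... * rho(a^-1) = [[2, 1], [3, 2]]  ->  [[23629832, 13642777], [101439071, 58566249]]
... * rho(a^-1) = [[2, 1], [3, 2]]  ->  [[88187995, 50915386], [378576889, 218571569]]
... * rho(b) = [[7, -16], [-17, 39]]  ->  [[-248245597, 574692134], [-1065678450, 2467060967]]
... * rho(b) = [[7, -16], [-17, 39]]  ->  [[-11507485457, 26384922778], [-49399785589, 113266232913]]
... * rho(b) = [[7, -16], [-17, 39]]  ->  [[-529096085425, 1213131755654], [-2271324458644, 5207779653031]]
tr = -529096085425 + 5207779653031 = 4678683567606

4678683567606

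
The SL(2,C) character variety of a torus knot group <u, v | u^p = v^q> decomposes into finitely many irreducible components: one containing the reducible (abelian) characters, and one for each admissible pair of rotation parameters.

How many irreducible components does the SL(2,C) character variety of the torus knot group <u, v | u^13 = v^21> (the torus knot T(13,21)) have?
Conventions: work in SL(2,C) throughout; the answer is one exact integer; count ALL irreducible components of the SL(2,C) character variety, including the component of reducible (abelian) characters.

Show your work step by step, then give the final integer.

121

For T(13,21): irreducibility forces the central element u^13 = v^21 to one of +I, -I.
On an irreducible component, tr(u) is locked at 2*cos(pi*alpha/13) for some alpha in 1..12, and tr(v) at 2*cos(pi*beta/21) for some beta in 1..20.
The two central values (-1)^alpha I and (-1)^beta I must be the same matrix, so alpha and beta share a parity.
count pairs: odd alpha (6 choices) x odd beta (10), plus even alpha (6) x even beta (10): 6*10 + 6*10 = 120.
That is 120 components of irreducible characters, and with the reducible (abelian) component the total is 121.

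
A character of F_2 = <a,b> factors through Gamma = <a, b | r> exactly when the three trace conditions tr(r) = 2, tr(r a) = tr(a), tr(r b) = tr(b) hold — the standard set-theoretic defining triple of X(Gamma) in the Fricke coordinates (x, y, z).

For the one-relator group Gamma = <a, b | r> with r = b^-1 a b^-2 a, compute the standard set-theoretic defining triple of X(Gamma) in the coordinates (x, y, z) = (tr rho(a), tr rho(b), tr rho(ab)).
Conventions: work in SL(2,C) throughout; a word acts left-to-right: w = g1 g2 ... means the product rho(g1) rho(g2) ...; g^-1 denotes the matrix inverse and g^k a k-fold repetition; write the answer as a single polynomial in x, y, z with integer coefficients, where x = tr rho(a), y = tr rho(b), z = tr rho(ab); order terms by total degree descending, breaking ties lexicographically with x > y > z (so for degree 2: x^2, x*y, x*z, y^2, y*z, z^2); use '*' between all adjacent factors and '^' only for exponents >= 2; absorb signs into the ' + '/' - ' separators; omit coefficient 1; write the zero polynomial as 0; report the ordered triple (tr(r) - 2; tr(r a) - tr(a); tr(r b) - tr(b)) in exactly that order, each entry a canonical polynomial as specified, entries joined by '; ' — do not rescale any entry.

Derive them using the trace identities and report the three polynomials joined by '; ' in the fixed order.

x^2*y^3 - 2*x*y^2*z - x^2*y + y*z^2 + x*z - y - 2; x^3*y^3 - 2*x^2*y^2*z - x^3*y - x*y^3 + x*y*z^2 + x^2*z + y^2*z + x*y - x - z; x^2*y^2 - x*y*z - x^2 - y^2 - y + 2

trace(a^2) = trace(a) * trace(a) - trace(1)   [square of a] = x^2 - 2
trace(a^2 b) = trace(a) * trace(b a) - trace(b)   [square of a] = x*z - y
trace(a b^-1 a) = trace(a^2) * trace(b) - trace(a^2 b)   [inverse elimination on b] = x^2*y - x*z - y
reduce: trace(a b a b) = trace(a b) * trace(a b) - trace(1)   [split at a repeated a] = z^2 - 2
so trace(a b^-1 a b) = trace(a b a) * trace(b) - trace(a b a b)   [inverse elimination on b] = x*y*z - y^2 - z^2 + 2
so trace(b^-1 a b^-1 a) = trace(a b^-1 a) * trace(b) - trace(a b^-1 a b)   [inverse elimination on b] = x^2*y^2 - 2*x*y*z + z^2 - 2
so trace(b^-1 a b^-2 a) = trace(b^-1 a b^-1 a) * trace(b) - trace(b^-1 a b^-1 a b)   [inverse elimination on b] = x^2*y^3 - 2*x*y^2*z - x^2*y + y*z^2 + x*z - y
trace(a^3) = trace(a) * trace(a^2) - trace(a)   [square of a] = x^3 - 3*x
reduce: trace(a^3 b) = trace(a) * trace(a b a) - trace(a b)   [square of a] = x^2*z - x*y - z
trace(a^3 b^-1) = trace(a^3) * trace(b) - trace(a^3 b)   [inverse elimination on b] = x^3*y - x^2*z - 2*x*y + z
trace(a b^-2 a^2) = trace(a^3 b^-1) * trace(b) - trace(a^3)   [inverse elimination on b] = x^3*y^2 - x^2*y*z - x^3 - 2*x*y^2 + y*z + 3*x
reduce: trace(b a b) = trace(b) * trace(a b) - trace(a)   [square of b] = y*z - x
reduce: trace(a^2 b a b) = trace(a) * trace(b a b a) - trace(b a b)   [square of a] = x*z^2 - y*z - x
so trace(a^2 b a b^-1) = trace(a^2 b a) * trace(b) - trace(a^2 b a b)   [inverse elimination on b] = x^2*y*z - x*y^2 - x*z^2 + x
reduce: trace(a b^-2 a^2 b) = trace(a^2 b a b^-1) * trace(b) - trace(a^2 b a)   [inverse elimination on b] = x^2*y^2*z - x*y^3 - x*y*z^2 - x^2*z + 2*x*y + z
trace(b^-1 a b^-2 a^2) = trace(a b^-2 a^2) * trace(b) - trace(a b^-2 a^2 b)   [inverse elimination on b] = x^3*y^3 - 2*x^2*y^2*z - x^3*y - x*y^3 + x*y*z^2 + x^2*z + y^2*z + x*y - z
reduce: trace(a b^-2 a) = trace(a^2 b^-1) * trace(b) - trace(a^2) = x^2*y^2 - x*y*z - x^2 - y^2 + 2
assemble the triple (trace(r) - 2; trace(r a) - x; trace(r b) - y)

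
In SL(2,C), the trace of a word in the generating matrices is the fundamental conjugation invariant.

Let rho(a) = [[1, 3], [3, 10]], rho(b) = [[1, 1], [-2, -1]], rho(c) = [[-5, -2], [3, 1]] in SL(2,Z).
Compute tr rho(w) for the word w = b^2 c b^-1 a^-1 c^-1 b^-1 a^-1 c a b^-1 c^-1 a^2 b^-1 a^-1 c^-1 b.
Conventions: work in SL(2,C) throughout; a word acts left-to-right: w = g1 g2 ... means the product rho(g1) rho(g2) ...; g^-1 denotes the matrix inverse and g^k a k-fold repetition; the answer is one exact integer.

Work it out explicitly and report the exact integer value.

-1522039

rho(b) = [[1, 1], [-2, -1]]
... * rho(b) = [[1, 1], [-2, -1]]  ->  [[-1, 0], [0, -1]]
... * rho(c) = [[-5, -2], [3, 1]]  ->  [[5, 2], [-3, -1]]
... * rho(b^-1) = [[-1, -1], [2, 1]]  ->  [[-1, -3], [1, 2]]
... * rho(a^-1) = [[10, -3], [-3, 1]]  ->  [[-1, 0], [4, -1]]
... * rho(c^-1) = [[1, 2], [-3, -5]]  ->  [[-1, -2], [7, 13]]
... * rho(b^-1) = [[-1, -1], [2, 1]]  ->  [[-3, -1], [19, 6]]
... * rho(a^-1) = [[10, -3], [-3, 1]]  ->  [[-27, 8], [172, -51]]
... * rho(c) = [[-5, -2], [3, 1]]  ->  [[159, 62], [-1013, -395]]
... * rho(a) = [[1, 3], [3, 10]]  ->  [[345, 1097], [-2198, -6989]]
... * rho(b^-1) = [[-1, -1], [2, 1]]  ->  [[1849, 752], [-11780, -4791]]
... * rho(c^-1) = [[1, 2], [-3, -5]]  ->  [[-407, -62], [2593, 395]]
... * rho(a) = [[1, 3], [3, 10]]  ->  [[-593, -1841], [3778, 11729]]
... * rho(a) = [[1, 3], [3, 10]]  ->  [[-6116, -20189], [38965, 128624]]
... * rho(b^-1) = [[-1, -1], [2, 1]]  ->  [[-34262, -14073], [218283, 89659]]
... * rho(a^-1) = [[10, -3], [-3, 1]]  ->  [[-300401, 88713], [1913853, -565190]]
... * rho(c^-1) = [[1, 2], [-3, -5]]  ->  [[-566540, -1044367], [3609423, 6653656]]
... * rho(b) = [[1, 1], [-2, -1]]  ->  [[1522194, 477827], [-9697889, -3044233]]
tr = 1522194 + -3044233 = -1522039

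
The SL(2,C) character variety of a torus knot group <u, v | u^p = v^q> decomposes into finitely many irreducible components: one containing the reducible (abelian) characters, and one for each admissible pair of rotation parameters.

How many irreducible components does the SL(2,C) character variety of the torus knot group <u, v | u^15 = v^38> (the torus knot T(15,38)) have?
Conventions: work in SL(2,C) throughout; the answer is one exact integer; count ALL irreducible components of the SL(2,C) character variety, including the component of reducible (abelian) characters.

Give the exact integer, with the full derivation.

260

For T(15,38): irreducibility forces the central element u^15 = v^38 to one of +I, -I.
This locks tr(u) to 2*cos(pi*alpha/15), alpha in 1..14, and tr(v) to 2*cos(pi*beta/38), beta in 1..37, on each component of irreducible characters.
u^15 = (-1)^alpha I and v^38 = (-1)^beta I must agree, so alpha and beta have equal parity.
Enumerate parity-matched pairs: 7*19 odd-odd plus 7*18 even-even gives 259.
components with irreducible characters: 259; plus the single component of reducible (abelian) characters: total 260.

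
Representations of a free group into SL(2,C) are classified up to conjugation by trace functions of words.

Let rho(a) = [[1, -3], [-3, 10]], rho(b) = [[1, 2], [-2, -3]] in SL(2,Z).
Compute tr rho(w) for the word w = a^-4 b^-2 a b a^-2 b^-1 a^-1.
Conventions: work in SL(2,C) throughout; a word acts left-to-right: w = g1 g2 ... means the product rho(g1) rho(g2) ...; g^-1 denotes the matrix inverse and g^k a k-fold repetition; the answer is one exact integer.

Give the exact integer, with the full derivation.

rho(a^-1) = [[10, 3], [3, 1]]
... * rho(a^-1) = [[10, 3], [3, 1]]  ->  [[109, 33], [33, 10]]
... * rho(a^-1) = [[10, 3], [3, 1]]  ->  [[1189, 360], [360, 109]]
... * rho(a^-1) = [[10, 3], [3, 1]]  ->  [[12970, 3927], [3927, 1189]]
... * rho(b^-1) = [[-3, -2], [2, 1]]  ->  [[-31056, -22013], [-9403, -6665]]
... * rho(b^-1) = [[-3, -2], [2, 1]]  ->  [[49142, 40099], [14879, 12141]]
... * rho(a) = [[1, -3], [-3, 10]]  ->  [[-71155, 253564], [-21544, 76773]]
... * rho(b) = [[1, 2], [-2, -3]]  ->  [[-578283, -903002], [-175090, -273407]]
... * rho(a^-1) = [[10, 3], [3, 1]]  ->  [[-8491836, -2637851], [-2571121, -798677]]
... * rho(a^-1) = [[10, 3], [3, 1]]  ->  [[-92831913, -28113359], [-28107241, -8512040]]
... * rho(b^-1) = [[-3, -2], [2, 1]]  ->  [[222269021, 157550467], [67297643, 47702442]]
... * rho(a^-1) = [[10, 3], [3, 1]]  ->  [[2695341611, 824357530], [816083756, 249595371]]
tr = 2695341611 + 249595371 = 2944936982

2944936982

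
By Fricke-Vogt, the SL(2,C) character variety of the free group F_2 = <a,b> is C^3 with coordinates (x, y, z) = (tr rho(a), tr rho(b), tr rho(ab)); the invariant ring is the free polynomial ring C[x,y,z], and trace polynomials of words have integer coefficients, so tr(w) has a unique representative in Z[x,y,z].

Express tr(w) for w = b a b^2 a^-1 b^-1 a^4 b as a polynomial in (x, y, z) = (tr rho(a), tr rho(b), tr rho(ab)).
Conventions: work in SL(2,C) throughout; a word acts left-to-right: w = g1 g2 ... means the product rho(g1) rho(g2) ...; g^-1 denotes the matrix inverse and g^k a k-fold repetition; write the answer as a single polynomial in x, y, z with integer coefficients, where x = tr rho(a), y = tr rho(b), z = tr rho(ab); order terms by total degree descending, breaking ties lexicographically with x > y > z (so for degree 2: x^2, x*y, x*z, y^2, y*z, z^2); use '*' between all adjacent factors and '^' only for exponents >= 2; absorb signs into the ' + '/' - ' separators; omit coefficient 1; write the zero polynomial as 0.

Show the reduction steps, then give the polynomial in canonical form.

tr(a b a b) = tr(b a)*tr(b a) - tr(1) = z^2 - 2
so tr(a b a) = tr(a)*tr(b a) - tr(b) = x*z - y
reduce: tr(b^2 a b a) = tr(b)*tr(a b a b) - tr(a b a) = y*z^2 - x*z - y
so tr(b a b) = tr(b)*tr(a b) - tr(a) = y*z - x
reduce: tr(b^2 a b) = tr(b)*tr(b a b) - tr(b a) = y^2*z - x*y - z
tr(a b^2 a b a) = tr(a)*tr(b^2 a b a) - tr(b^2 a b) = x*y*z^2 - x^2*z - y^2*z + z
so tr(a b^2 a b a^2) = tr(a)*tr(a b^2 a b a) - tr(a b^2 a b) = x^2*y*z^2 - x^3*z - x*y^2*z - y*z^2 + 2*x*z + y
so tr(a^4 b^2 a b) = tr(a)*tr(a b^2 a b a^2) - tr(a b^2 a b a) = x^3*y*z^2 - x^4*z - x^2*y^2*z - 2*x*y*z^2 + 3*x^2*z + y^2*z + x*y - z
tr(a^2 b a b) = tr(a)*tr(b a b a) - tr(b a b) = x*z^2 - y*z - x
tr(a^2 b a) = tr(a)*tr(b a^2) - tr(b a) = x^2*z - x*y - z
tr(a b a b^2 a) = tr(b)*tr(a^2 b a b) - tr(a^2 b a) = x*y*z^2 - x^2*z - y^2*z + z
tr(a b^2 a^3 b) = tr(a)*tr(a b a b^2 a) - tr(a b a b^2) = x^2*y*z^2 - x^3*z - x*y^2*z - y*z^2 + 2*x*z + y
tr(a^4 b) = tr(a)*tr(a^2 b a) - tr(a^2 b) = x^3*z - x^2*y - 2*x*z + y
tr(a^2) = tr(a)*tr(a) - tr(1) = x^2 - 2
tr(a^3) = tr(a)*tr(a^2) - tr(a) = x^3 - 3*x
tr(a^4) = tr(a)*tr(a^3) - tr(a^2) = x^4 - 4*x^2 + 2
so tr(a b^2 a^3) = tr(b)*tr(a^4 b) - tr(a^4) = x^3*y*z - x^4 - x^2*y^2 - 2*x*y*z + 4*x^2 + y^2 - 2
so tr(a^2 b^2 a b^2 a) = tr(b)*tr(a b^2 a^3 b) - tr(a b^2 a^3) = x^2*y^2*z^2 - 2*x^3*y*z - x*y^3*z + x^4 + x^2*y^2 - y^2*z^2 + 4*x*y*z - 4*x^2 + 2
reduce: tr(a b^2 a) = tr(b)*tr(a^2 b) - tr(a^2) = x*y*z - x^2 - y^2 + 2
tr(a b^2 a^2) = tr(a)*tr(a b^2 a) - tr(a b^2) = x^2*y*z - x^3 - x*y^2 - y*z + 3*x
tr(a^2 b^2 a b^2) = tr(b)*tr(a b^2 a^2 b) - tr(a b^2 a^2) = x*y^2*z^2 - 2*x^2*y*z - y^3*z + x^3 + x*y^2 + 2*y*z - 3*x
reduce: tr(a^2 b^2 a b^2 a^2) = tr(a)*tr(a^2 b^2 a b^2 a) - tr(a^2 b^2 a b^2) = x^3*y^2*z^2 - 2*x^4*y*z - x^2*y^3*z + x^5 + x^3*y^2 - 2*x*y^2*z^2 + 6*x^2*y*z + y^3*z - 5*x^3 - x*y^2 - 2*y*z + 5*x
so tr(a^4 b^2 a b^2 a) = tr(a)*tr(a^2 b^2 a b^2 a^2) - tr(a^2 b^2 a b^2 a) = x^4*y^2*z^2 - 2*x^5*y*z - x^3*y^3*z + x^6 + x^4*y^2 - 3*x^2*y^2*z^2 + 8*x^3*y*z + 2*x*y^3*z - 6*x^4 - 2*x^2*y^2 + y^2*z^2 - 6*x*y*z + 9*x^2 - 2
tr(b a b a b a) = tr(b a)*tr(b a b a) - tr(b^-1 a^-1) = z^3 - 3*z
tr(a b a b a^2 b) = tr(a)*tr(b a b a b a) - tr(b a b a b) = x*z^3 - y*z^2 - 2*x*z + y
tr(a b a b a^2) = tr(a)*tr(b a b a^2) - tr(b a b a) = x^2*z^2 - x*y*z - x^2 - z^2 + 2
tr(b^2 a b a b a^2) = tr(b)*tr(a b a b a^2 b) - tr(a b a b a^2) = x*y*z^3 - x^2*z^2 - y^2*z^2 - x*y*z + x^2 + y^2 + z^2 - 2
tr(b^2 a b a b a) = tr(b)*tr(a b a b a b) - tr(a b a b a) = y*z^3 - x*z^2 - 2*y*z + x
so tr(b^2 a b a b a^3) = tr(a)*tr(b^2 a b a b a^2) - tr(b^2 a b a b a) = x^2*y*z^3 - x^3*z^2 - x*y^2*z^2 - x^2*y*z - y*z^3 + x^3 + x*y^2 + 2*x*z^2 + 2*y*z - 3*x
reduce: tr(a b a^4 b^2 a b) = tr(a)*tr(b^2 a b a b a^3) - tr(b^2 a b a b a^2) = x^3*y*z^3 - x^4*z^2 - x^2*y^2*z^2 - x^3*y*z - 2*x*y*z^3 + x^4 + x^2*y^2 + 3*x^2*z^2 + y^2*z^2 + 3*x*y*z - 4*x^2 - y^2 - z^2 + 2
tr(b^2 a^2 b) = tr(b)*tr(b a^2 b) - tr(b a^2) = x*y^2*z - x^2*y - y^3 - x*z + 3*y
tr(b^2 a^2 b a^2) = tr(a)*tr(b^2 a^2 b a) - tr(b^2 a^2 b) = x^2*y*z^2 - x^3*z - 2*x*y^2*z + x^2*y + y^3 + 2*x*z - 3*y
tr(a^2 b^2 a^2 b a) = tr(a)*tr(b^2 a^2 b a^2) - tr(b^2 a^2 b a) = x^3*y*z^2 - x^4*z - 2*x^2*y^2*z + x^3*y + x*y^3 - x*y*z^2 + 3*x^2*z + y^2*z - 3*x*y - z
tr(a b a^4 b^2 a) = tr(a)*tr(a^2 b^2 a^2 b a) - tr(a^2 b^2 a^2 b) = x^4*y*z^2 - x^5*z - 2*x^3*y^2*z + x^4*y + x^2*y^3 - 2*x^2*y*z^2 + 4*x^3*z + 3*x*y^2*z - 4*x^2*y - y^3 - 3*x*z + 3*y
so tr(a^4 b^2 a b^2 a b) = tr(b)*tr(a b a^4 b^2 a b) - tr(a b a^4 b^2 a) = x^3*y^2*z^3 - 2*x^4*y*z^2 - x^2*y^3*z^2 + x^5*z + x^3*y^2*z - 2*x*y^2*z^3 + 5*x^2*y*z^2 + y^3*z^2 - 4*x^3*z - y*z^2 + 3*x*z - y
so tr(b^-1 a^4 b^2 a b^2 a) = tr(a^4 b^2 a b^2 a)*tr(b) - tr(a^4 b^2 a b^2 a b) = x^4*y^3*z^2 - 2*x^5*y^2*z - x^3*y^4*z - x^3*y^2*z^3 + x^6*y + x^4*y^3 + 2*x^4*y*z^2 - 2*x^2*y^3*z^2 - x^5*z + 7*x^3*y^2*z + 2*x*y^4*z + 2*x*y^2*z^3 - 6*x^4*y - 2*x^2*y^3 - 5*x^2*y*z^2 + 4*x^3*z - 6*x*y^2*z + 9*x^2*y + y*z^2 - 3*x*z - y
tr(b a b^2 a^-1 b^-1 a^4 b) = tr(b^-1 a^4 b^2 a b^2)*tr(a) - tr(b^-1 a^4 b^2 a b^2 a) = -x^4*y^3*z^2 + 2*x^5*y^2*z + x^3*y^4*z + x^3*y^2*z^3 - x^6*y - x^4*y^3 - x^4*y*z^2 + 2*x^2*y^3*z^2 - 8*x^3*y^2*z - 2*x*y^4*z - 2*x*y^2*z^3 + 6*x^4*y + 2*x^2*y^3 + 3*x^2*y*z^2 - x^3*z + 7*x*y^2*z - 8*x^2*y - y*z^2 + 2*x*z + y

-x^4*y^3*z^2 + 2*x^5*y^2*z + x^3*y^4*z + x^3*y^2*z^3 - x^6*y - x^4*y^3 - x^4*y*z^2 + 2*x^2*y^3*z^2 - 8*x^3*y^2*z - 2*x*y^4*z - 2*x*y^2*z^3 + 6*x^4*y + 2*x^2*y^3 + 3*x^2*y*z^2 - x^3*z + 7*x*y^2*z - 8*x^2*y - y*z^2 + 2*x*z + y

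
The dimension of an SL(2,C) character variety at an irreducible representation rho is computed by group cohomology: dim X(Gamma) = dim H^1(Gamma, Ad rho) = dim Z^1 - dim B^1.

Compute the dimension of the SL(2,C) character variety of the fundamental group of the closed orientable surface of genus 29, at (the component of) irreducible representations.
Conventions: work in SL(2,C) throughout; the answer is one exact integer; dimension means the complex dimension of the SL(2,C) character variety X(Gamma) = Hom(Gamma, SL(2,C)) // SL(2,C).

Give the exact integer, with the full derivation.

The genus-29 surface group: 2g = 58 generators, one relator prod [a_i, b_i].
A cocycle assigns one sl_2 vector per generator subject to the relator condition d_2(z) = 0: dim of the unconstrained space is 3*2g = 174.
H^2 = coker(d_2) is dual to H^0 = 0 at irreducible rho (Poincare duality), so d_2 is onto: dim Z^1 = 171.
Coboundaries contribute dim B^1 = 3 (injective at irreducible rho).
dim H^1 = 171 - 3 = 168 = dim X.

168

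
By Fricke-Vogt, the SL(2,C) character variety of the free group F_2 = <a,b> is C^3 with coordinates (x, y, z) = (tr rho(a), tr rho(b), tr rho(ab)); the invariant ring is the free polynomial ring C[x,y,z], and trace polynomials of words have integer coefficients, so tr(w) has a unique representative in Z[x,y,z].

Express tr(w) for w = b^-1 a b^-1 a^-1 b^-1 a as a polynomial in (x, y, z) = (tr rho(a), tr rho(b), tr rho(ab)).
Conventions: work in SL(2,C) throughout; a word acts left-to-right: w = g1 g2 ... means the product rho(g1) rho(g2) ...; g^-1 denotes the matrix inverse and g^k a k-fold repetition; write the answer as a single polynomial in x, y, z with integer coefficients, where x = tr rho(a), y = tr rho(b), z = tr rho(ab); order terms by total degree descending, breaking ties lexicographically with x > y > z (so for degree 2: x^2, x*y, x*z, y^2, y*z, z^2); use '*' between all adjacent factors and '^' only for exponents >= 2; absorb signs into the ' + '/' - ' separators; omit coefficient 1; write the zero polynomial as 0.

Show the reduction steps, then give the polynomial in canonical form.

so tr(a^2) = tr(a)*tr(a) - tr(1) = x^2 - 2
reduce: tr(a^2 b) = tr(a)*tr(b a) - tr(b) = x*z - y
tr(a^2 b^-1) = tr(a^2)*tr(b) - tr(a^2 b) = x^2*y - x*z - y
tr(a b^-2 a) = tr(a^2 b^-1)*tr(b) - tr(a^2) = x^2*y^2 - x*y*z - x^2 - y^2 + 2
so tr(a b a b) = tr(a b)*tr(a b) - tr(1)   [split at repeated a] = z^2 - 2
tr(b^-1 a b a) = tr(a b a)*tr(b) - tr(a b a b) = x*y*z - y^2 - z^2 + 2
tr(a b^-2 a b) = tr(b^-1 a b a)*tr(b) - tr(b^-1 a b a b) = x*y^2*z - y^3 - y*z^2 - x*z + 3*y
reduce: tr(b^-1 a b^-1 a b^-1) = tr(a b^-2 a)*tr(b) - tr(a b^-2 a b) = x^2*y^3 - 2*x*y^2*z - x^2*y + y*z^2 + x*z - y
tr(a^3) = tr(a)*tr(a^2) - tr(a) = x^3 - 3*x
tr(a^3 b) = tr(a)*tr(b a^2) - tr(b a) = x^2*z - x*y - z
reduce: tr(a^2 b^-1 a) = tr(a^3)*tr(b) - tr(a^3 b) = x^3*y - x^2*z - 2*x*y + z
so tr(b a b) = tr(b)*tr(a b) - tr(a) = y*z - x
tr(a b a^2 b) = tr(a)*tr(b a b a) - tr(b a b) = x*z^2 - y*z - x
tr(a^2 b^-1 a b) = tr(a b a^2)*tr(b) - tr(a b a^2 b) = x^2*y*z - x*y^2 - x*z^2 + x
reduce: tr(a b^-1 a b^-1 a) = tr(a^2 b^-1 a)*tr(b) - tr(a^2 b^-1 a b) = x^3*y^2 - 2*x^2*y*z - x*y^2 + x*z^2 + y*z - x
so tr(a b a b a b) = tr(b a)*tr(b a b a) - tr(b^-1 a^-1)   [split at repeated b] = z^3 - 3*z
reduce: tr(a b^-1 a b a b) = tr(a b a b a)*tr(b) - tr(a b a b a b) = x*y*z^2 - y^2*z - z^3 - x*y + 3*z
tr(a b^-1 a b^-1 a b) = tr(a b^-1 a b a)*tr(b) - tr(a b^-1 a b a b) = x^2*y^2*z - x*y^3 - 2*x*y*z^2 + y^2*z + z^3 + 2*x*y - 3*z
reduce: tr(b^-1 a b^-1 a b^-1 a) = tr(a b^-1 a b^-1 a)*tr(b) - tr(a b^-1 a b^-1 a b) = x^3*y^3 - 3*x^2*y^2*z + 3*x*y*z^2 - z^3 - 3*x*y + 3*z
so tr(b^-1 a b^-1 a^-1 b^-1 a) = tr(b^-1 a b^-1 a b^-1)*tr(a) - tr(b^-1 a b^-1 a b^-1 a) = x^2*y^2*z - x^3*y - 2*x*y*z^2 + x^2*z + z^3 + 2*x*y - 3*z

x^2*y^2*z - x^3*y - 2*x*y*z^2 + x^2*z + z^3 + 2*x*y - 3*z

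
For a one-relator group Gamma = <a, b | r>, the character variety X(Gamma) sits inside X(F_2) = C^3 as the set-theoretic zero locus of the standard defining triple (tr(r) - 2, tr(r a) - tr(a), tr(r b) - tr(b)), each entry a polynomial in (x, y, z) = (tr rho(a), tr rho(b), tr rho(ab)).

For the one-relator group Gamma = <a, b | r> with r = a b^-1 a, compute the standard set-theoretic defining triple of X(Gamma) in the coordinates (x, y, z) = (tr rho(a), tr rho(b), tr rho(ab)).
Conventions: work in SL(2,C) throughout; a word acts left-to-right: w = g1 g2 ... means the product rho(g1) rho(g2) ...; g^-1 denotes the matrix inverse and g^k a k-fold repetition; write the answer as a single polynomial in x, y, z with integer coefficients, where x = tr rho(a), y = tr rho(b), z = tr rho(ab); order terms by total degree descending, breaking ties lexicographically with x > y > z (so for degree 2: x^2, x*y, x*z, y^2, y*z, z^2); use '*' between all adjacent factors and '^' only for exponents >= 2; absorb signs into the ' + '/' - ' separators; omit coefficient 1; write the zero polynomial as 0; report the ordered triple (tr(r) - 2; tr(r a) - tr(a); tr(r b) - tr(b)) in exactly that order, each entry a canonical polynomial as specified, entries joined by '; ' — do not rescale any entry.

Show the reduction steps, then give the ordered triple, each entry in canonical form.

tr(a^2) = tr(a)*tr(a) - tr(1) = x^2 - 2
so tr(a^2 b) = tr(a)*tr(b a) - tr(b) = x*z - y
reduce: tr(a b^-1 a) = tr(a^2)*tr(b) - tr(a^2 b) = x^2*y - x*z - y
reduce: tr(a^3) = tr(a)*tr(a^2) - tr(a) = x^3 - 3*x
tr(a^3 b) = tr(a)*tr(a b a) - tr(a b) = x^2*z - x*y - z
reduce: tr(a b^-1 a^2) = tr(a^3)*tr(b) - tr(a^3 b) = x^3*y - x^2*z - 2*x*y + z
tr(a b a b) = tr(a b)*tr(a b) - tr(1) = z^2 - 2
reduce: tr(a b^-1 a b) = tr(a b a)*tr(b) - tr(a b a b) = x*y*z - y^2 - z^2 + 2
assemble the triple (tr(r) - 2; tr(r a) - x; tr(r b) - y)

x^2*y - x*z - y - 2; x^3*y - x^2*z - 2*x*y - x + z; x*y*z - y^2 - z^2 - y + 2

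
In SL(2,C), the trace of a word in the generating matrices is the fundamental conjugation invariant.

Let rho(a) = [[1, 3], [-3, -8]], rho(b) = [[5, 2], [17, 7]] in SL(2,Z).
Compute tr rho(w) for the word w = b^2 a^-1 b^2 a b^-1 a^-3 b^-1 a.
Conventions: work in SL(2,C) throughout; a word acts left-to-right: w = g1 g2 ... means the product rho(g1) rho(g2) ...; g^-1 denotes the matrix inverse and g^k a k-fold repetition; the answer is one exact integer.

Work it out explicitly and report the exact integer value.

rho(b) = [[5, 2], [17, 7]]
... * rho(b) = [[5, 2], [17, 7]]  ->  [[59, 24], [204, 83]]
... * rho(a^-1) = [[-8, -3], [3, 1]]  ->  [[-400, -153], [-1383, -529]]
... * rho(b) = [[5, 2], [17, 7]]  ->  [[-4601, -1871], [-15908, -6469]]
... * rho(b) = [[5, 2], [17, 7]]  ->  [[-54812, -22299], [-189513, -77099]]
... * rho(a) = [[1, 3], [-3, -8]]  ->  [[12085, 13956], [41784, 48253]]
... * rho(b^-1) = [[7, -2], [-17, 5]]  ->  [[-152657, 45610], [-527813, 157697]]
... * rho(a^-1) = [[-8, -3], [3, 1]]  ->  [[1358086, 503581], [4695595, 1741136]]
... * rho(a^-1) = [[-8, -3], [3, 1]]  ->  [[-9353945, -3570677], [-32341352, -12345649]]
... * rho(a^-1) = [[-8, -3], [3, 1]]  ->  [[64119529, 24491158], [221693869, 84678407]]
... * rho(b^-1) = [[7, -2], [-17, 5]]  ->  [[32487017, -5783268], [112324164, -19995703]]
... * rho(a) = [[1, 3], [-3, -8]]  ->  [[49836821, 143727195], [172311273, 496938116]]
tr = 49836821 + 496938116 = 546774937

546774937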